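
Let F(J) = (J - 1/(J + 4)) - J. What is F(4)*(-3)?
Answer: 3/8 ≈ 0.37500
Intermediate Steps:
F(J) = -1/(4 + J) (F(J) = (J - 1/(4 + J)) - J = -1/(4 + J))
F(4)*(-3) = -1/(4 + 4)*(-3) = -1/8*(-3) = -1*⅛*(-3) = -⅛*(-3) = 3/8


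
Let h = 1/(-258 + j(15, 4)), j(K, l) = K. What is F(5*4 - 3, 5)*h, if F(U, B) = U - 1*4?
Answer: -13/243 ≈ -0.053498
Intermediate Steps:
F(U, B) = -4 + U (F(U, B) = U - 4 = -4 + U)
h = -1/243 (h = 1/(-258 + 15) = 1/(-243) = -1/243 ≈ -0.0041152)
F(5*4 - 3, 5)*h = (-4 + (5*4 - 3))*(-1/243) = (-4 + (20 - 3))*(-1/243) = (-4 + 17)*(-1/243) = 13*(-1/243) = -13/243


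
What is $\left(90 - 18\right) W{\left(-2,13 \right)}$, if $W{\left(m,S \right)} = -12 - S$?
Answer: $-1800$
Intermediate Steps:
$\left(90 - 18\right) W{\left(-2,13 \right)} = \left(90 - 18\right) \left(-12 - 13\right) = 72 \left(-12 - 13\right) = 72 \left(-25\right) = -1800$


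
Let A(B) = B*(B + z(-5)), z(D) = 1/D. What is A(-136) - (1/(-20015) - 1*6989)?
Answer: 510626684/20015 ≈ 25512.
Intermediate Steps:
A(B) = B*(-⅕ + B) (A(B) = B*(B + 1/(-5)) = B*(B - ⅕) = B*(-⅕ + B))
A(-136) - (1/(-20015) - 1*6989) = -136*(-⅕ - 136) - (1/(-20015) - 1*6989) = -136*(-681/5) - (-1/20015 - 6989) = 92616/5 - 1*(-139884836/20015) = 92616/5 + 139884836/20015 = 510626684/20015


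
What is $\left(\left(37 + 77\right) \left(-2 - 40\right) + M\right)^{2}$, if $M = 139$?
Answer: $21613201$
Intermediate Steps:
$\left(\left(37 + 77\right) \left(-2 - 40\right) + M\right)^{2} = \left(\left(37 + 77\right) \left(-2 - 40\right) + 139\right)^{2} = \left(114 \left(-42\right) + 139\right)^{2} = \left(-4788 + 139\right)^{2} = \left(-4649\right)^{2} = 21613201$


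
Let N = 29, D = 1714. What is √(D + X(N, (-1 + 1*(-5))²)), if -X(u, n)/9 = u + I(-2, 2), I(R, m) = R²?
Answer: √1417 ≈ 37.643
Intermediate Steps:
X(u, n) = -36 - 9*u (X(u, n) = -9*(u + (-2)²) = -9*(u + 4) = -9*(4 + u) = -36 - 9*u)
√(D + X(N, (-1 + 1*(-5))²)) = √(1714 + (-36 - 9*29)) = √(1714 + (-36 - 261)) = √(1714 - 297) = √1417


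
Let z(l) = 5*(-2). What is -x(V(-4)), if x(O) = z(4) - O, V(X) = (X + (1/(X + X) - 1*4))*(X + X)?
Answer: 75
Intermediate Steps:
z(l) = -10
V(X) = 2*X*(-4 + X + 1/(2*X)) (V(X) = (X + (1/(2*X) - 4))*(2*X) = (X + (-4 + 1/(2*X)))*(2*X) = (-4 + X + 1/(2*X))*(2*X) = 2*X*(-4 + X + 1/(2*X)))
x(O) = -10 - O
-x(V(-4)) = -(-10 - (1 - 8*(-4) + 2*(-4)**2)) = -(-10 - (1 + 32 + 2*16)) = -(-10 - (1 + 32 + 32)) = -(-10 - 1*65) = -(-10 - 65) = -1*(-75) = 75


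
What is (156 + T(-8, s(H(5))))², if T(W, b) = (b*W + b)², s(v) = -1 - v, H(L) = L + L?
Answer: 37027225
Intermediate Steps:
H(L) = 2*L
T(W, b) = (b + W*b)² (T(W, b) = (W*b + b)² = (b + W*b)²)
(156 + T(-8, s(H(5))))² = (156 + (-1 - 2*5)²*(1 - 8)²)² = (156 + (-1 - 1*10)²*(-7)²)² = (156 + (-1 - 10)²*49)² = (156 + (-11)²*49)² = (156 + 121*49)² = (156 + 5929)² = 6085² = 37027225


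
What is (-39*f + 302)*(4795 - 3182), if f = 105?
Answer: -6118109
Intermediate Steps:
(-39*f + 302)*(4795 - 3182) = (-39*105 + 302)*(4795 - 3182) = (-4095 + 302)*1613 = -3793*1613 = -6118109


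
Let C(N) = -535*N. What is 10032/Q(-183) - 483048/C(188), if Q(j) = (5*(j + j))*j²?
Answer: 49337541442/10273387041 ≈ 4.8025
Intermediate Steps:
Q(j) = 10*j³ (Q(j) = (5*(2*j))*j² = (10*j)*j² = 10*j³)
10032/Q(-183) - 483048/C(188) = 10032/((10*(-183)³)) - 483048/((-535*188)) = 10032/((10*(-6128487))) - 483048/(-100580) = 10032/(-61284870) - 483048*(-1/100580) = 10032*(-1/61284870) + 120762/25145 = -1672/10214145 + 120762/25145 = 49337541442/10273387041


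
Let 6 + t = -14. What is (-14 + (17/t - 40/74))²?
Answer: 129709321/547600 ≈ 236.87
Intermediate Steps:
t = -20 (t = -6 - 14 = -20)
(-14 + (17/t - 40/74))² = (-14 + (17/(-20) - 40/74))² = (-14 + (17*(-1/20) - 40*1/74))² = (-14 + (-17/20 - 20/37))² = (-14 - 1029/740)² = (-11389/740)² = 129709321/547600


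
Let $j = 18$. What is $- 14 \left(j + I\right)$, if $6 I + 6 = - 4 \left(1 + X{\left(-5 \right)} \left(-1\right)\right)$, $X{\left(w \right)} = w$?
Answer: $-182$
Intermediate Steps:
$I = -5$ ($I = -1 + \frac{\left(-4\right) \left(1 - -5\right)}{6} = -1 + \frac{\left(-4\right) \left(1 + 5\right)}{6} = -1 + \frac{\left(-4\right) 6}{6} = -1 + \frac{1}{6} \left(-24\right) = -1 - 4 = -5$)
$- 14 \left(j + I\right) = - 14 \left(18 - 5\right) = \left(-14\right) 13 = -182$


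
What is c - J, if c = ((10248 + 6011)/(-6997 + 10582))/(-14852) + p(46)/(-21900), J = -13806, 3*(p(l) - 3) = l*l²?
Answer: 40241992201069/2915131995 ≈ 13805.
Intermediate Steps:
p(l) = 3 + l³/3 (p(l) = 3 + (l*l²)/3 = 3 + l³/3)
c = -4320121901/2915131995 (c = ((10248 + 6011)/(-6997 + 10582))/(-14852) + (3 + (⅓)*46³)/(-21900) = (16259/3585)*(-1/14852) + (3 + (⅓)*97336)*(-1/21900) = (16259*(1/3585))*(-1/14852) + (3 + 97336/3)*(-1/21900) = (16259/3585)*(-1/14852) + (97345/3)*(-1/21900) = -16259/53244420 - 19469/13140 = -4320121901/2915131995 ≈ -1.4820)
c - J = -4320121901/2915131995 - 1*(-13806) = -4320121901/2915131995 + 13806 = 40241992201069/2915131995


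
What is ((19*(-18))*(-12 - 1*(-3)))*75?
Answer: 230850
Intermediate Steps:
((19*(-18))*(-12 - 1*(-3)))*75 = -342*(-12 + 3)*75 = -342*(-9)*75 = 3078*75 = 230850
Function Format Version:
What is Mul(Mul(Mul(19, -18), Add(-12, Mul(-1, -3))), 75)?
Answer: 230850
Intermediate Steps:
Mul(Mul(Mul(19, -18), Add(-12, Mul(-1, -3))), 75) = Mul(Mul(-342, Add(-12, 3)), 75) = Mul(Mul(-342, -9), 75) = Mul(3078, 75) = 230850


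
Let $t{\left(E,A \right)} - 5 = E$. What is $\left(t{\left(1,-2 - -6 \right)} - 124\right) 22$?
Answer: $-2596$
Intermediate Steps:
$t{\left(E,A \right)} = 5 + E$
$\left(t{\left(1,-2 - -6 \right)} - 124\right) 22 = \left(\left(5 + 1\right) - 124\right) 22 = \left(6 - 124\right) 22 = \left(-118\right) 22 = -2596$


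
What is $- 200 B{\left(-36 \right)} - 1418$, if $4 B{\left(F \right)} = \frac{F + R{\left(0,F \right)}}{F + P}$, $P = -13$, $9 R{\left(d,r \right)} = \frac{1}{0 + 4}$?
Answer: $- \frac{183293}{126} \approx -1454.7$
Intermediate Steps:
$R{\left(d,r \right)} = \frac{1}{36}$ ($R{\left(d,r \right)} = \frac{1}{9 \left(0 + 4\right)} = \frac{1}{9 \cdot 4} = \frac{1}{9} \cdot \frac{1}{4} = \frac{1}{36}$)
$B{\left(F \right)} = \frac{\frac{1}{36} + F}{4 \left(-13 + F\right)}$ ($B{\left(F \right)} = \frac{\left(F + \frac{1}{36}\right) \frac{1}{F - 13}}{4} = \frac{\left(\frac{1}{36} + F\right) \frac{1}{-13 + F}}{4} = \frac{\frac{1}{-13 + F} \left(\frac{1}{36} + F\right)}{4} = \frac{\frac{1}{36} + F}{4 \left(-13 + F\right)}$)
$- 200 B{\left(-36 \right)} - 1418 = - 200 \frac{1 + 36 \left(-36\right)}{144 \left(-13 - 36\right)} - 1418 = - 200 \frac{1 - 1296}{144 \left(-49\right)} - 1418 = - 200 \cdot \frac{1}{144} \left(- \frac{1}{49}\right) \left(-1295\right) - 1418 = \left(-200\right) \frac{185}{1008} - 1418 = - \frac{4625}{126} - 1418 = - \frac{183293}{126}$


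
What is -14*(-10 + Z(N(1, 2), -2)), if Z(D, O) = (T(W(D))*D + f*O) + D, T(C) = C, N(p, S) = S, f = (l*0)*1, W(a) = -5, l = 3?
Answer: 252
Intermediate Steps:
f = 0 (f = (3*0)*1 = 0*1 = 0)
Z(D, O) = -4*D (Z(D, O) = (-5*D + 0*O) + D = (-5*D + 0) + D = -5*D + D = -4*D)
-14*(-10 + Z(N(1, 2), -2)) = -14*(-10 - 4*2) = -14*(-10 - 8) = -14*(-18) = 252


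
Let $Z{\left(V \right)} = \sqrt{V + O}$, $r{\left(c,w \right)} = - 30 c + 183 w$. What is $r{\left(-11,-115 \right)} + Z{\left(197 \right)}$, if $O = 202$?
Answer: $-20715 + \sqrt{399} \approx -20695.0$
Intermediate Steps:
$Z{\left(V \right)} = \sqrt{202 + V}$ ($Z{\left(V \right)} = \sqrt{V + 202} = \sqrt{202 + V}$)
$r{\left(-11,-115 \right)} + Z{\left(197 \right)} = \left(\left(-30\right) \left(-11\right) + 183 \left(-115\right)\right) + \sqrt{202 + 197} = \left(330 - 21045\right) + \sqrt{399} = -20715 + \sqrt{399}$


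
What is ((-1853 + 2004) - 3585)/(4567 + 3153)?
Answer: -1717/3860 ≈ -0.44482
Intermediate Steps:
((-1853 + 2004) - 3585)/(4567 + 3153) = (151 - 3585)/7720 = -3434*1/7720 = -1717/3860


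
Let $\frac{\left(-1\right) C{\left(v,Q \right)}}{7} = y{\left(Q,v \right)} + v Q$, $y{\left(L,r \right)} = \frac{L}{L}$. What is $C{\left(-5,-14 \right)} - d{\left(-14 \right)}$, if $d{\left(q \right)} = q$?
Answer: $-483$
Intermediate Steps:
$y{\left(L,r \right)} = 1$
$C{\left(v,Q \right)} = -7 - 7 Q v$ ($C{\left(v,Q \right)} = - 7 \left(1 + v Q\right) = - 7 \left(1 + Q v\right) = -7 - 7 Q v$)
$C{\left(-5,-14 \right)} - d{\left(-14 \right)} = \left(-7 - \left(-98\right) \left(-5\right)\right) - -14 = \left(-7 - 490\right) + 14 = -497 + 14 = -483$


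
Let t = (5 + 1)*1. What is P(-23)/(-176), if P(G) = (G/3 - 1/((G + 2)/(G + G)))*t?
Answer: 207/616 ≈ 0.33604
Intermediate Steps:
t = 6 (t = 6*1 = 6)
P(G) = 2*G - 12*G/(2 + G) (P(G) = (G/3 - 1/((G + 2)/(G + G)))*6 = (G*(⅓) - 1/((2 + G)/((2*G))))*6 = (G/3 - 1/((2 + G)*(1/(2*G))))*6 = (G/3 - 1/((2 + G)/(2*G)))*6 = (G/3 - 2*G/(2 + G))*6 = 2*G - 12*G/(2 + G))
P(-23)/(-176) = (2*(-23)*(-4 - 23)/(2 - 23))/(-176) = (2*(-23)*(-27)/(-21))*(-1/176) = (2*(-23)*(-1/21)*(-27))*(-1/176) = -414/7*(-1/176) = 207/616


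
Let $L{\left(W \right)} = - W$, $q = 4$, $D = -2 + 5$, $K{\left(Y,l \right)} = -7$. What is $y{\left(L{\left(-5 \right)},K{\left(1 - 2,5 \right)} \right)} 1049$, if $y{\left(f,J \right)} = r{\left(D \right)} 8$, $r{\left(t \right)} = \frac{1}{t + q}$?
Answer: $\frac{8392}{7} \approx 1198.9$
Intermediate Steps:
$D = 3$
$r{\left(t \right)} = \frac{1}{4 + t}$ ($r{\left(t \right)} = \frac{1}{t + 4} = \frac{1}{4 + t}$)
$y{\left(f,J \right)} = \frac{8}{7}$ ($y{\left(f,J \right)} = \frac{1}{4 + 3} \cdot 8 = \frac{1}{7} \cdot 8 = \frac{8}{7}$)
$y{\left(L{\left(-5 \right)},K{\left(1 - 2,5 \right)} \right)} 1049 = \frac{8}{7} \cdot 1049 = \frac{8392}{7}$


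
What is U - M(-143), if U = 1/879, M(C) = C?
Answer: 125698/879 ≈ 143.00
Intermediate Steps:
U = 1/879 ≈ 0.0011377
U - M(-143) = 1/879 - 1*(-143) = 1/879 + 143 = 125698/879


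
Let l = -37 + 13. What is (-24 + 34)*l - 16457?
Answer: -16697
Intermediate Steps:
l = -24
(-24 + 34)*l - 16457 = (-24 + 34)*(-24) - 16457 = 10*(-24) - 16457 = -240 - 16457 = -16697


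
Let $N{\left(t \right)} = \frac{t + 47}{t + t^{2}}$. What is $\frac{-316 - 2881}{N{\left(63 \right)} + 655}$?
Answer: $- \frac{6445152}{1320535} \approx -4.8807$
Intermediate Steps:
$N{\left(t \right)} = \frac{47 + t}{t + t^{2}}$
$\frac{-316 - 2881}{N{\left(63 \right)} + 655} = \frac{-316 - 2881}{\frac{47 + 63}{63 \left(1 + 63\right)} + 655} = - \frac{3197}{\frac{1}{63} \cdot \frac{1}{64} \cdot 110 + 655} = - \frac{3197}{\frac{55}{2016} + 655} = - \frac{3197}{\frac{1320535}{2016}} = \left(-3197\right) \frac{2016}{1320535} = - \frac{6445152}{1320535}$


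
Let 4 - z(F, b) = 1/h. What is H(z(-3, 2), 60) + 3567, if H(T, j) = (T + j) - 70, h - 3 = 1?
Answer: 14243/4 ≈ 3560.8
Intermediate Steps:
h = 4 (h = 3 + 1 = 4)
z(F, b) = 15/4 (z(F, b) = 4 - 1/4 = 4 - 1*¼ = 4 - ¼ = 15/4)
H(T, j) = -70 + T + j
H(z(-3, 2), 60) + 3567 = (-70 + 15/4 + 60) + 3567 = -25/4 + 3567 = 14243/4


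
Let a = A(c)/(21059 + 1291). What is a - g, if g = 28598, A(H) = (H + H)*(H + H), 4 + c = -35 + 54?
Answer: -4261096/149 ≈ -28598.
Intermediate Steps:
c = 15 (c = -4 + (-35 + 54) = -4 + 19 = 15)
A(H) = 4*H² (A(H) = (2*H)*(2*H) = 4*H²)
a = 6/149 (a = (4*15²)/(21059 + 1291) = (4*225)/22350 = 900*(1/22350) = 6/149 ≈ 0.040268)
a - g = 6/149 - 1*28598 = 6/149 - 28598 = -4261096/149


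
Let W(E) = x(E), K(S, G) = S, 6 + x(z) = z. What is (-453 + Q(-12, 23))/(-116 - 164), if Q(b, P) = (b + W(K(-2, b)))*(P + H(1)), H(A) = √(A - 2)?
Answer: 913/280 + I/14 ≈ 3.2607 + 0.071429*I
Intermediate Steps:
x(z) = -6 + z
H(A) = √(-2 + A)
W(E) = -6 + E
Q(b, P) = (-8 + b)*(I + P) (Q(b, P) = (b + (-6 - 2))*(P + √(-2 + 1)) = (b - 8)*(P + √(-1)) = (-8 + b)*(P + I) = (-8 + b)*(I + P))
(-453 + Q(-12, 23))/(-116 - 164) = (-453 + (-8*I - 8*23 + I*(-12) + 23*(-12)))/(-116 - 164) = (-453 + (-8*I - 184 - 12*I - 276))/(-280) = (-453 + (-460 - 20*I))*(-1/280) = (-913 - 20*I)*(-1/280) = 913/280 + I/14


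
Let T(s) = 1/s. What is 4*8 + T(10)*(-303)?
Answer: 17/10 ≈ 1.7000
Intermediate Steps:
4*8 + T(10)*(-303) = 4*8 - 303/10 = 32 + (⅒)*(-303) = 32 - 303/10 = 17/10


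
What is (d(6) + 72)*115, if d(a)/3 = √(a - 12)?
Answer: 8280 + 345*I*√6 ≈ 8280.0 + 845.07*I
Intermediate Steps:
d(a) = 3*√(-12 + a) (d(a) = 3*√(a - 12) = 3*√(-12 + a))
(d(6) + 72)*115 = (3*√(-12 + 6) + 72)*115 = (3*√(-6) + 72)*115 = (3*(I*√6) + 72)*115 = (3*I*√6 + 72)*115 = (72 + 3*I*√6)*115 = 8280 + 345*I*√6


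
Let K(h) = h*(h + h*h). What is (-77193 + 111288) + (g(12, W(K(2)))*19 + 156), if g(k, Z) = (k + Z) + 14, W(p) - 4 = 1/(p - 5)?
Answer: 243766/7 ≈ 34824.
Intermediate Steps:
K(h) = h*(h + h²)
W(p) = 4 + 1/(-5 + p) (W(p) = 4 + 1/(p - 5) = 4 + 1/(-5 + p))
g(k, Z) = 14 + Z + k (g(k, Z) = (Z + k) + 14 = 14 + Z + k)
(-77193 + 111288) + (g(12, W(K(2)))*19 + 156) = (-77193 + 111288) + ((14 + (-19 + 4*(2²*(1 + 2)))/(-5 + 2²*(1 + 2)) + 12)*19 + 156) = 34095 + ((14 + (-19 + 4*(4*3))/(-5 + 4*3) + 12)*19 + 156) = 34095 + ((14 + (-19 + 4*12)/(-5 + 12) + 12)*19 + 156) = 34095 + ((14 + (-19 + 48)/7 + 12)*19 + 156) = 34095 + ((14 + (⅐)*29 + 12)*19 + 156) = 34095 + ((14 + 29/7 + 12)*19 + 156) = 34095 + ((211/7)*19 + 156) = 34095 + (4009/7 + 156) = 34095 + 5101/7 = 243766/7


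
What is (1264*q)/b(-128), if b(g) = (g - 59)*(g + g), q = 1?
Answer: 79/2992 ≈ 0.026404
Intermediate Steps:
b(g) = 2*g*(-59 + g) (b(g) = (-59 + g)*(2*g) = 2*g*(-59 + g))
(1264*q)/b(-128) = (1264*1)/((2*(-128)*(-59 - 128))) = 1264/((2*(-128)*(-187))) = 1264/47872 = 1264*(1/47872) = 79/2992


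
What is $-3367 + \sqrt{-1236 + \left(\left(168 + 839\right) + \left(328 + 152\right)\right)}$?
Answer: $-3367 + \sqrt{251} \approx -3351.2$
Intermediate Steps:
$-3367 + \sqrt{-1236 + \left(\left(168 + 839\right) + \left(328 + 152\right)\right)} = -3367 + \sqrt{-1236 + \left(1007 + 480\right)} = -3367 + \sqrt{-1236 + 1487} = -3367 + \sqrt{251}$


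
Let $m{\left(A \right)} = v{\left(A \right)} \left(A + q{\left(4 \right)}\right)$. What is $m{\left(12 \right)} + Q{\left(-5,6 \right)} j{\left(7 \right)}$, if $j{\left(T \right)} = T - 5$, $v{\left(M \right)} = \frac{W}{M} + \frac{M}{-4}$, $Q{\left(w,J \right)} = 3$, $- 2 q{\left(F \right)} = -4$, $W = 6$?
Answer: $-29$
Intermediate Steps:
$q{\left(F \right)} = 2$ ($q{\left(F \right)} = \left(- \frac{1}{2}\right) \left(-4\right) = 2$)
$v{\left(M \right)} = \frac{6}{M} - \frac{M}{4}$ ($v{\left(M \right)} = \frac{6}{M} + \frac{M}{-4} = \frac{6}{M} + M \left(- \frac{1}{4}\right) = \frac{6}{M} - \frac{M}{4}$)
$j{\left(T \right)} = -5 + T$ ($j{\left(T \right)} = T - 5 = -5 + T$)
$m{\left(A \right)} = \left(2 + A\right) \left(\frac{6}{A} - \frac{A}{4}\right)$ ($m{\left(A \right)} = \left(\frac{6}{A} - \frac{A}{4}\right) \left(A + 2\right) = \left(\frac{6}{A} - \frac{A}{4}\right) \left(2 + A\right) = \left(2 + A\right) \left(\frac{6}{A} - \frac{A}{4}\right)$)
$m{\left(12 \right)} + Q{\left(-5,6 \right)} j{\left(7 \right)} = - \frac{\left(-24 + 12^{2}\right) \left(2 + 12\right)}{4 \cdot 12} + 3 \left(-5 + 7\right) = \left(- \frac{1}{4}\right) \frac{1}{12} \left(-24 + 144\right) 14 + 3 \cdot 2 = \left(- \frac{1}{4}\right) \frac{1}{12} \cdot 120 \cdot 14 + 6 = -35 + 6 = -29$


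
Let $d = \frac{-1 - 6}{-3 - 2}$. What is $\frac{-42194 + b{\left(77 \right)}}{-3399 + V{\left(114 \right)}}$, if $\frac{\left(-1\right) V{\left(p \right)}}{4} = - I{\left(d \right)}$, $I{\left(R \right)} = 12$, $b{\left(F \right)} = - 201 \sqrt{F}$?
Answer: $\frac{42194}{3351} + \frac{67 \sqrt{77}}{1117} \approx 13.118$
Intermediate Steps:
$d = \frac{7}{5}$ ($d = - \frac{7}{-5} = \left(-7\right) \left(- \frac{1}{5}\right) = \frac{7}{5} \approx 1.4$)
$V{\left(p \right)} = 48$ ($V{\left(p \right)} = - 4 \left(\left(-1\right) 12\right) = \left(-4\right) \left(-12\right) = 48$)
$\frac{-42194 + b{\left(77 \right)}}{-3399 + V{\left(114 \right)}} = \frac{-42194 - 201 \sqrt{77}}{-3399 + 48} = \frac{-42194 - 201 \sqrt{77}}{-3351} = \left(-42194 - 201 \sqrt{77}\right) \left(- \frac{1}{3351}\right) = \frac{42194}{3351} + \frac{67 \sqrt{77}}{1117}$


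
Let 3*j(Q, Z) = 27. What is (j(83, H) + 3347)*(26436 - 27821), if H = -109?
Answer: -4648060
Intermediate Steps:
j(Q, Z) = 9 (j(Q, Z) = (⅓)*27 = 9)
(j(83, H) + 3347)*(26436 - 27821) = (9 + 3347)*(26436 - 27821) = 3356*(-1385) = -4648060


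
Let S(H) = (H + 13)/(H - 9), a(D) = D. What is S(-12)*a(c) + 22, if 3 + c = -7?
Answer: 472/21 ≈ 22.476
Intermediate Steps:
c = -10 (c = -3 - 7 = -10)
S(H) = (13 + H)/(-9 + H)
S(-12)*a(c) + 22 = ((13 - 12)/(-9 - 12))*(-10) + 22 = (1/(-21))*(-10) + 22 = -1/21*1*(-10) + 22 = -1/21*(-10) + 22 = 10/21 + 22 = 472/21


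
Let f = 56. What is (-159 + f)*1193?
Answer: -122879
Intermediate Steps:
(-159 + f)*1193 = (-159 + 56)*1193 = -103*1193 = -122879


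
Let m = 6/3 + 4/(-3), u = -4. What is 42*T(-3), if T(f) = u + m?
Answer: -140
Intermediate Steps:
m = ⅔ (m = 6*(⅓) + 4*(-⅓) = 2 - 4/3 = ⅔ ≈ 0.66667)
T(f) = -10/3 (T(f) = -4 + ⅔ = -10/3)
42*T(-3) = 42*(-10/3) = -140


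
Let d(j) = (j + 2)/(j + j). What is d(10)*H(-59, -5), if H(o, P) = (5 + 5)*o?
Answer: -354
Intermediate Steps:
d(j) = (2 + j)/(2*j) (d(j) = (2 + j)/((2*j)) = (2 + j)*(1/(2*j)) = (2 + j)/(2*j))
H(o, P) = 10*o
d(10)*H(-59, -5) = ((1/2)*(2 + 10)/10)*(10*(-59)) = ((1/2)*(1/10)*12)*(-590) = (3/5)*(-590) = -354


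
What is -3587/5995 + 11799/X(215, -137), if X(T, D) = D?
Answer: -71226424/821315 ≈ -86.722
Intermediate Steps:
-3587/5995 + 11799/X(215, -137) = -3587/5995 + 11799/(-137) = -3587*1/5995 + 11799*(-1/137) = -3587/5995 - 11799/137 = -71226424/821315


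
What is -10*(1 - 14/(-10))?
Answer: -24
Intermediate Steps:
-10*(1 - 14/(-10)) = -10*(1 - 14*(-⅒)) = -10*(1 + 7/5) = -10*12/5 = -24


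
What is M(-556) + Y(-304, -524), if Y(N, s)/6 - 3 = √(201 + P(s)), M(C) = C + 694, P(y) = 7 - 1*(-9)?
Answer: 156 + 6*√217 ≈ 244.39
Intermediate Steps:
P(y) = 16 (P(y) = 7 + 9 = 16)
M(C) = 694 + C
Y(N, s) = 18 + 6*√217 (Y(N, s) = 18 + 6*√(201 + 16) = 18 + 6*√217)
M(-556) + Y(-304, -524) = (694 - 556) + (18 + 6*√217) = 138 + (18 + 6*√217) = 156 + 6*√217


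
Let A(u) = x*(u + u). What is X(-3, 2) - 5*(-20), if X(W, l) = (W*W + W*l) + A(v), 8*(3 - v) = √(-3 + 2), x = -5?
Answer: 73 + 5*I/4 ≈ 73.0 + 1.25*I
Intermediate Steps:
v = 3 - I/8 (v = 3 - √(-3 + 2)/8 = 3 - I/8 ≈ 3.0 - 0.125*I)
A(u) = -10*u (A(u) = -5*(u + u) = -10*u)
X(W, l) = -30 + W² + 5*I/4 + W*l (X(W, l) = (W*W + W*l) - 10*(3 - I/8) = (W² + W*l) + (-30 + 5*I/4) = -30 + W² + 5*I/4 + W*l)
X(-3, 2) - 5*(-20) = (-30 + (-3)² + 5*I/4 - 3*2) - 5*(-20) = (-30 + 9 + 5*I/4 - 6) + 100 = (-27 + 5*I/4) + 100 = 73 + 5*I/4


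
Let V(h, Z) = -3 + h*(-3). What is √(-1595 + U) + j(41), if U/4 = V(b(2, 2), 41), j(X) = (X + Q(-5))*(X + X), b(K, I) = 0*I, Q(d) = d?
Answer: 2952 + I*√1607 ≈ 2952.0 + 40.087*I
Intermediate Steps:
b(K, I) = 0
j(X) = 2*X*(-5 + X) (j(X) = (X - 5)*(X + X) = (-5 + X)*(2*X) = 2*X*(-5 + X))
V(h, Z) = -3 - 3*h
U = -12 (U = 4*(-3 - 3*0) = 4*(-3 + 0) = 4*(-3) = -12)
√(-1595 + U) + j(41) = √(-1595 - 12) + 2*41*(-5 + 41) = √(-1607) + 2*41*36 = I*√1607 + 2952 = 2952 + I*√1607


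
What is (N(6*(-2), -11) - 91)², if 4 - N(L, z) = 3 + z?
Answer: 6241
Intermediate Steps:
N(L, z) = 1 - z (N(L, z) = 4 - (3 + z) = 4 + (-3 - z) = 1 - z)
(N(6*(-2), -11) - 91)² = ((1 - 1*(-11)) - 91)² = ((1 + 11) - 91)² = (12 - 91)² = (-79)² = 6241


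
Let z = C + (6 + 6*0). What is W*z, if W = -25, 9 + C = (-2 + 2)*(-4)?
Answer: 75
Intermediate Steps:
C = -9 (C = -9 + (-2 + 2)*(-4) = -9 + 0*(-4) = -9 + 0 = -9)
z = -3 (z = -9 + (6 + 6*0) = -9 + (6 + 0) = -9 + 6 = -3)
W*z = -25*(-3) = 75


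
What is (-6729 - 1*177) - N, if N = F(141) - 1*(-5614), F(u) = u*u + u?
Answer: -32542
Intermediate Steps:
F(u) = u + u² (F(u) = u² + u = u + u²)
N = 25636 (N = 141*(1 + 141) - 1*(-5614) = 141*142 + 5614 = 20022 + 5614 = 25636)
(-6729 - 1*177) - N = (-6729 - 1*177) - 1*25636 = (-6729 - 177) - 25636 = -6906 - 25636 = -32542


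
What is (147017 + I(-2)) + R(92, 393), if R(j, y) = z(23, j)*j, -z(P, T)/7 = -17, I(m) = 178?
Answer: 158143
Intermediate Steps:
z(P, T) = 119 (z(P, T) = -7*(-17) = 119)
R(j, y) = 119*j
(147017 + I(-2)) + R(92, 393) = (147017 + 178) + 119*92 = 147195 + 10948 = 158143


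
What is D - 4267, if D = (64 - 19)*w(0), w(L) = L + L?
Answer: -4267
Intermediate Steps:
w(L) = 2*L
D = 0 (D = (64 - 19)*(2*0) = 45*0 = 0)
D - 4267 = 0 - 4267 = -4267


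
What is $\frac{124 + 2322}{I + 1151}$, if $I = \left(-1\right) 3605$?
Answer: $- \frac{1223}{1227} \approx -0.99674$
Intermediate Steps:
$I = -3605$
$\frac{124 + 2322}{I + 1151} = \frac{124 + 2322}{-3605 + 1151} = \frac{2446}{-2454} = 2446 \left(- \frac{1}{2454}\right) = - \frac{1223}{1227}$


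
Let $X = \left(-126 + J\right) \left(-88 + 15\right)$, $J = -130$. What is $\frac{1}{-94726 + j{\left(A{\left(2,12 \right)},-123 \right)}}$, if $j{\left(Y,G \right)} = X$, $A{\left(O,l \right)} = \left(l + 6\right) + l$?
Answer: $- \frac{1}{76038} \approx -1.3151 \cdot 10^{-5}$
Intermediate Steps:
$A{\left(O,l \right)} = 6 + 2 l$ ($A{\left(O,l \right)} = \left(6 + l\right) + l = 6 + 2 l$)
$X = 18688$ ($X = \left(-126 - 130\right) \left(-88 + 15\right) = \left(-256\right) \left(-73\right) = 18688$)
$j{\left(Y,G \right)} = 18688$
$\frac{1}{-94726 + j{\left(A{\left(2,12 \right)},-123 \right)}} = \frac{1}{-94726 + 18688} = \frac{1}{-76038} = - \frac{1}{76038}$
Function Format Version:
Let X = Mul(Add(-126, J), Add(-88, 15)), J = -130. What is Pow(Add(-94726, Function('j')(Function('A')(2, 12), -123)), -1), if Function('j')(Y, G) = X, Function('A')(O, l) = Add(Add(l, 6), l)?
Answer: Rational(-1, 76038) ≈ -1.3151e-5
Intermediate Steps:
Function('A')(O, l) = Add(6, Mul(2, l)) (Function('A')(O, l) = Add(Add(6, l), l) = Add(6, Mul(2, l)))
X = 18688 (X = Mul(Add(-126, -130), Add(-88, 15)) = Mul(-256, -73) = 18688)
Function('j')(Y, G) = 18688
Pow(Add(-94726, Function('j')(Function('A')(2, 12), -123)), -1) = Pow(Add(-94726, 18688), -1) = Pow(-76038, -1) = Rational(-1, 76038)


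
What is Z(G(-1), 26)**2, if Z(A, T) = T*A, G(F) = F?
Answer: 676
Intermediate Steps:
Z(A, T) = A*T
Z(G(-1), 26)**2 = (-1*26)**2 = (-26)**2 = 676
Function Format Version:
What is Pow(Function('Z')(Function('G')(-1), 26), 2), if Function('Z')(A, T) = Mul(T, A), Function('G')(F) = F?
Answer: 676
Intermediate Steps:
Function('Z')(A, T) = Mul(A, T)
Pow(Function('Z')(Function('G')(-1), 26), 2) = Pow(Mul(-1, 26), 2) = Pow(-26, 2) = 676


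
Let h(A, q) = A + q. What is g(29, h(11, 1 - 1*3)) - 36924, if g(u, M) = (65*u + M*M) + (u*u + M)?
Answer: -34108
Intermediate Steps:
g(u, M) = M + M**2 + u**2 + 65*u (g(u, M) = (65*u + M**2) + (u**2 + M) = (M**2 + 65*u) + (M + u**2) = M + M**2 + u**2 + 65*u)
g(29, h(11, 1 - 1*3)) - 36924 = ((11 + (1 - 1*3)) + (11 + (1 - 1*3))**2 + 29**2 + 65*29) - 36924 = ((11 + (1 - 3)) + (11 + (1 - 3))**2 + 841 + 1885) - 36924 = ((11 - 2) + (11 - 2)**2 + 841 + 1885) - 36924 = (9 + 9**2 + 841 + 1885) - 36924 = (9 + 81 + 841 + 1885) - 36924 = 2816 - 36924 = -34108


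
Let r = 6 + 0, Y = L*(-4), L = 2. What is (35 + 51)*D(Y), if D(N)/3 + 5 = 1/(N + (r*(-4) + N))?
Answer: -25929/20 ≈ -1296.4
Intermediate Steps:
Y = -8 (Y = 2*(-4) = -8)
r = 6
D(N) = -15 + 3/(-24 + 2*N) (D(N) = -15 + 3/(N + (6*(-4) + N)) = -15 + 3/(N + (-24 + N)) = -15 + 3/(-24 + 2*N))
(35 + 51)*D(Y) = (35 + 51)*(3*(121 - 10*(-8))/(2*(-12 - 8))) = 86*((3/2)*(121 + 80)/(-20)) = 86*((3/2)*(-1/20)*201) = 86*(-603/40) = -25929/20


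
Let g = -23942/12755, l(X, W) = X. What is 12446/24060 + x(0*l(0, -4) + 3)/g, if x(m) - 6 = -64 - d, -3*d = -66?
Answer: 6212201533/144011130 ≈ 43.137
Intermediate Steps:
d = 22 (d = -⅓*(-66) = 22)
g = -23942/12755 (g = -23942*1/12755 = -23942/12755 ≈ -1.8771)
x(m) = -80 (x(m) = 6 + (-64 - 1*22) = 6 + (-64 - 22) = 6 - 86 = -80)
12446/24060 + x(0*l(0, -4) + 3)/g = 12446/24060 - 80/(-23942/12755) = 12446*(1/24060) - 80*(-12755/23942) = 6223/12030 + 510200/11971 = 6212201533/144011130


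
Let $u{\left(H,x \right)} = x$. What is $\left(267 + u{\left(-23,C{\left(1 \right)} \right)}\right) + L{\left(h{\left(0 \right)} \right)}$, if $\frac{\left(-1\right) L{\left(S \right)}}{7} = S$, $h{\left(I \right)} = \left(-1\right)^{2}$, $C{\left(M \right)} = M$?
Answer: $261$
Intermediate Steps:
$h{\left(I \right)} = 1$
$L{\left(S \right)} = - 7 S$
$\left(267 + u{\left(-23,C{\left(1 \right)} \right)}\right) + L{\left(h{\left(0 \right)} \right)} = \left(267 + 1\right) - 7 = 268 - 7 = 261$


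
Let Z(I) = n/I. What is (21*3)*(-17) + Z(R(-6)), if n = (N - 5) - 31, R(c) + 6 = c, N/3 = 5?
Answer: -4277/4 ≈ -1069.3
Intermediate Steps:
N = 15 (N = 3*5 = 15)
R(c) = -6 + c
n = -21 (n = (15 - 5) - 31 = 10 - 31 = -21)
Z(I) = -21/I
(21*3)*(-17) + Z(R(-6)) = (21*3)*(-17) - 21/(-6 - 6) = 63*(-17) - 21/(-12) = -1071 - 21*(-1/12) = -1071 + 7/4 = -4277/4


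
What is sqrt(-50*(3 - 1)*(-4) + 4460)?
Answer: 18*sqrt(15) ≈ 69.714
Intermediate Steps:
sqrt(-50*(3 - 1)*(-4) + 4460) = sqrt(-100*(-4) + 4460) = sqrt(-50*(-8) + 4460) = sqrt(400 + 4460) = sqrt(4860) = 18*sqrt(15)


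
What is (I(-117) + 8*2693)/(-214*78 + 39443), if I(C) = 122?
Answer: 21666/22751 ≈ 0.95231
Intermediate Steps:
(I(-117) + 8*2693)/(-214*78 + 39443) = (122 + 8*2693)/(-214*78 + 39443) = (122 + 21544)/(-16692 + 39443) = 21666/22751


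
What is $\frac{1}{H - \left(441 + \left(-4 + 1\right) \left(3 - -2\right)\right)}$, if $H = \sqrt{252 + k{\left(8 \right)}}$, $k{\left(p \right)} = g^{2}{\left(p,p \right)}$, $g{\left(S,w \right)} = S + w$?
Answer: $- \frac{213}{90484} - \frac{\sqrt{127}}{90484} \approx -0.0024786$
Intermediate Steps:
$k{\left(p \right)} = 4 p^{2}$ ($k{\left(p \right)} = \left(p + p\right)^{2} = \left(2 p\right)^{2} = 4 p^{2}$)
$H = 2 \sqrt{127}$ ($H = \sqrt{252 + 4 \cdot 8^{2}} = \sqrt{252 + 4 \cdot 64} = \sqrt{252 + 256} = \sqrt{508} = 2 \sqrt{127} \approx 22.539$)
$\frac{1}{H - \left(441 + \left(-4 + 1\right) \left(3 - -2\right)\right)} = \frac{1}{2 \sqrt{127} - \left(441 + \left(-4 + 1\right) \left(3 - -2\right)\right)} = \frac{1}{2 \sqrt{127} - \left(441 - 3 \left(3 + 2\right)\right)} = \frac{1}{2 \sqrt{127} - \left(441 - 15\right)} = \frac{1}{2 \sqrt{127} - 426} = \frac{1}{-426 + 2 \sqrt{127}}$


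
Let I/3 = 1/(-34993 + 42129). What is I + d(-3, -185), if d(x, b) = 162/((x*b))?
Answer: 385899/1320160 ≈ 0.29231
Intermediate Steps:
d(x, b) = 162/(b*x) (d(x, b) = 162/((b*x)) = 162*(1/(b*x)) = 162/(b*x))
I = 3/7136 (I = 3/(-34993 + 42129) = 3/7136 ≈ 0.00042040)
I + d(-3, -185) = 3/7136 + 162/(-185*(-3)) = 3/7136 + 162*(-1/185)*(-⅓) = 3/7136 + 54/185 = 385899/1320160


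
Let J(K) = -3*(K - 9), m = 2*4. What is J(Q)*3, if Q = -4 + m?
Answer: 45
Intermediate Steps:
m = 8
Q = 4 (Q = -4 + 8 = 4)
J(K) = 27 - 3*K (J(K) = -3*(-9 + K) = 27 - 3*K)
J(Q)*3 = (27 - 3*4)*3 = (27 - 12)*3 = 15*3 = 45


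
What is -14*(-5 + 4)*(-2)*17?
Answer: -476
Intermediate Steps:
-14*(-5 + 4)*(-2)*17 = -(-14)*(-2)*17 = -14*2*17 = -28*17 = -476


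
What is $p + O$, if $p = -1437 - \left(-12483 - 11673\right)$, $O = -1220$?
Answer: $21499$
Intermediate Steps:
$p = 22719$ ($p = -1437 - -24156 = -1437 + 24156 = 22719$)
$p + O = 22719 - 1220 = 21499$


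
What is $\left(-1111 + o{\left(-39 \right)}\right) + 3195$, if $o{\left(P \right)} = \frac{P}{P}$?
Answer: $2085$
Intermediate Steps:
$o{\left(P \right)} = 1$
$\left(-1111 + o{\left(-39 \right)}\right) + 3195 = \left(-1111 + 1\right) + 3195 = -1110 + 3195 = 2085$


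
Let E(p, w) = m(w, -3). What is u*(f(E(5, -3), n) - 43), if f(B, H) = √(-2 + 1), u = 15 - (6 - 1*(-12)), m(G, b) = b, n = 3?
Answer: 129 - 3*I ≈ 129.0 - 3.0*I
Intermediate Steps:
E(p, w) = -3
u = -3 (u = 15 - (6 + 12) = 15 - 1*18 = 15 - 18 = -3)
f(B, H) = I (f(B, H) = √(-1) = I)
u*(f(E(5, -3), n) - 43) = -3*(I - 43) = -3*(-43 + I) = 129 - 3*I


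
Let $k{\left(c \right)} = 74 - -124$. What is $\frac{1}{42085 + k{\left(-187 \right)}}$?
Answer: $\frac{1}{42283} \approx 2.365 \cdot 10^{-5}$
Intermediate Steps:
$k{\left(c \right)} = 198$ ($k{\left(c \right)} = 74 + 124 = 198$)
$\frac{1}{42085 + k{\left(-187 \right)}} = \frac{1}{42085 + 198} = \frac{1}{42283}$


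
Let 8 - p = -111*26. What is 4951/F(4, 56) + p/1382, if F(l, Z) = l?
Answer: 3426929/2764 ≈ 1239.8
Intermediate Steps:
p = 2894 (p = 8 - (-111)*26 = 8 - 1*(-2886) = 8 + 2886 = 2894)
4951/F(4, 56) + p/1382 = 4951/4 + 2894/1382 = 4951*(¼) + 2894*(1/1382) = 4951/4 + 1447/691 = 3426929/2764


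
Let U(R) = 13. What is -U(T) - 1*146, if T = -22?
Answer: -159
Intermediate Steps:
-U(T) - 1*146 = -1*13 - 1*146 = -13 - 146 = -159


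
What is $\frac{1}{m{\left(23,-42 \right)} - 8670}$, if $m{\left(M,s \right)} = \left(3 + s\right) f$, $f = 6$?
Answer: $- \frac{1}{8904} \approx -0.00011231$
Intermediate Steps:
$m{\left(M,s \right)} = 18 + 6 s$ ($m{\left(M,s \right)} = \left(3 + s\right) 6 = 18 + 6 s$)
$\frac{1}{m{\left(23,-42 \right)} - 8670} = \frac{1}{\left(18 + 6 \left(-42\right)\right) - 8670} = \frac{1}{\left(18 - 252\right) - 8670} = \frac{1}{-234 - 8670} = \frac{1}{-8904} = - \frac{1}{8904}$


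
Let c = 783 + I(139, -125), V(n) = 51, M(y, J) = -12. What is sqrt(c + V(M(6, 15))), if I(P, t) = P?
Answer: sqrt(973) ≈ 31.193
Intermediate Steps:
c = 922 (c = 783 + 139 = 922)
sqrt(c + V(M(6, 15))) = sqrt(922 + 51) = sqrt(973)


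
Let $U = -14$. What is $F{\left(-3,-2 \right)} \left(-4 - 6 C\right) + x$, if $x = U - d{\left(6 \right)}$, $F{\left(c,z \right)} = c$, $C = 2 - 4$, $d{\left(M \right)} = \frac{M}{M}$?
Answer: $-39$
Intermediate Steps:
$d{\left(M \right)} = 1$
$C = -2$
$x = -15$ ($x = -14 - 1 = -15$)
$F{\left(-3,-2 \right)} \left(-4 - 6 C\right) + x = - 3 \left(-4 - -12\right) - 15 = - 3 \left(-4 + 12\right) - 15 = \left(-3\right) 8 - 15 = -24 - 15 = -39$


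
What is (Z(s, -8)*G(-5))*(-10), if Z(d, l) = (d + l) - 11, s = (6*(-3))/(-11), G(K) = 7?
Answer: 13370/11 ≈ 1215.5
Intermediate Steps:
s = 18/11 (s = -18*(-1/11) = 18/11 ≈ 1.6364)
Z(d, l) = -11 + d + l
(Z(s, -8)*G(-5))*(-10) = ((-11 + 18/11 - 8)*7)*(-10) = -191/11*7*(-10) = -1337/11*(-10) = 13370/11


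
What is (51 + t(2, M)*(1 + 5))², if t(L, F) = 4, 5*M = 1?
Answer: 5625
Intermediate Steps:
M = ⅕ (M = (⅕)*1 = ⅕ ≈ 0.20000)
(51 + t(2, M)*(1 + 5))² = (51 + 4*(1 + 5))² = (51 + 4*6)² = (51 + 24)² = 75² = 5625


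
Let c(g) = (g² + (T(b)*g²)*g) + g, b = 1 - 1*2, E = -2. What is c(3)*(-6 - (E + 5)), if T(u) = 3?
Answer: -837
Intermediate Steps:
b = -1 (b = 1 - 2 = -1)
c(g) = g + g² + 3*g³ (c(g) = (g² + (3*g²)*g) + g = (g² + 3*g³) + g = g + g² + 3*g³)
c(3)*(-6 - (E + 5)) = (3*(1 + 3 + 3*3²))*(-6 - (-2 + 5)) = (3*(1 + 3 + 3*9))*(-6 - 1*3) = (3*(1 + 3 + 27))*(-6 - 3) = (3*31)*(-9) = 93*(-9) = -837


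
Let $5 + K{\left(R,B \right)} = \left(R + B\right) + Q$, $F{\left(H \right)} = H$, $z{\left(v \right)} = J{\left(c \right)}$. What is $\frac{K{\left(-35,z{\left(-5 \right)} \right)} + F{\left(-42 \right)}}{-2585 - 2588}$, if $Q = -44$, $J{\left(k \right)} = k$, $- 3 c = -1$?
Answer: $\frac{377}{15519} \approx 0.024293$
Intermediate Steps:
$c = \frac{1}{3}$ ($c = \left(- \frac{1}{3}\right) \left(-1\right) = \frac{1}{3} \approx 0.33333$)
$z{\left(v \right)} = \frac{1}{3}$
$K{\left(R,B \right)} = -49 + B + R$ ($K{\left(R,B \right)} = -5 - \left(44 - B - R\right) = -5 + \left(-44 + B + R\right) = -49 + B + R$)
$\frac{K{\left(-35,z{\left(-5 \right)} \right)} + F{\left(-42 \right)}}{-2585 - 2588} = \frac{\left(-49 + \frac{1}{3} - 35\right) - 42}{-2585 - 2588} = \frac{- \frac{251}{3} - 42}{-5173} = \left(- \frac{377}{3}\right) \left(- \frac{1}{5173}\right) = \frac{377}{15519}$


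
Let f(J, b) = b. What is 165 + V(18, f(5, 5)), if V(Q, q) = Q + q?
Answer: 188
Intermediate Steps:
165 + V(18, f(5, 5)) = 165 + (18 + 5) = 165 + 23 = 188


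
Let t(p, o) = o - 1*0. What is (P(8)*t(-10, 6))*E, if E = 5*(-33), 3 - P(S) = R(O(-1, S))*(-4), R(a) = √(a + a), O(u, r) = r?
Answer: -18810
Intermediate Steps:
R(a) = √2*√a (R(a) = √(2*a) = √2*√a)
t(p, o) = o (t(p, o) = o + 0 = o)
P(S) = 3 + 4*√2*√S (P(S) = 3 - √2*√S*(-4) = 3 - (-4)*√2*√S = 3 + 4*√2*√S)
E = -165
(P(8)*t(-10, 6))*E = ((3 + 4*√2*√8)*6)*(-165) = ((3 + 4*√2*(2*√2))*6)*(-165) = ((3 + 16)*6)*(-165) = (19*6)*(-165) = 114*(-165) = -18810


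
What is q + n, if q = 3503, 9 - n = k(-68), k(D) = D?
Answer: 3580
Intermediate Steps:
n = 77 (n = 9 - 1*(-68) = 9 + 68 = 77)
q + n = 3503 + 77 = 3580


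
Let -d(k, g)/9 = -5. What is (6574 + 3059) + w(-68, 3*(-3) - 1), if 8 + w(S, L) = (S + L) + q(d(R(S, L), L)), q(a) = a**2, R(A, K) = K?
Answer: 11572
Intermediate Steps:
d(k, g) = 45 (d(k, g) = -9*(-5) = 45)
w(S, L) = 2017 + L + S (w(S, L) = -8 + ((S + L) + 45**2) = -8 + ((L + S) + 2025) = -8 + (2025 + L + S) = 2017 + L + S)
(6574 + 3059) + w(-68, 3*(-3) - 1) = (6574 + 3059) + (2017 + (3*(-3) - 1) - 68) = 9633 + (2017 + (-9 - 1) - 68) = 9633 + (2017 - 10 - 68) = 9633 + 1939 = 11572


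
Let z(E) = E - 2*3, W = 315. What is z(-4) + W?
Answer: 305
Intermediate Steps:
z(E) = -6 + E (z(E) = E - 6 = -6 + E)
z(-4) + W = (-6 - 4) + 315 = -10 + 315 = 305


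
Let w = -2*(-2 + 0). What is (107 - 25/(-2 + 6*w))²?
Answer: 5424241/484 ≈ 11207.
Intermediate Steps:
w = 4 (w = -2*(-2) = 4)
(107 - 25/(-2 + 6*w))² = (107 - 25/(-2 + 6*4))² = (107 - 25/(-2 + 24))² = (107 - 25/22)² = (2329/22)² = 5424241/484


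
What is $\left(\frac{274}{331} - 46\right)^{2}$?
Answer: $\frac{223562304}{109561} \approx 2040.5$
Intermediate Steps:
$\left(\frac{274}{331} - 46\right)^{2} = \left(- \frac{14952}{331}\right)^{2} = \frac{223562304}{109561}$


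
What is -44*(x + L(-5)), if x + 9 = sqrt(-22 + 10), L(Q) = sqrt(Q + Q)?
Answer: 396 - 88*I*sqrt(3) - 44*I*sqrt(10) ≈ 396.0 - 291.56*I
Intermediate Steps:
L(Q) = sqrt(2)*sqrt(Q) (L(Q) = sqrt(2*Q) = sqrt(2)*sqrt(Q))
x = -9 + 2*I*sqrt(3) (x = -9 + sqrt(-22 + 10) = -9 + sqrt(-12) = -9 + 2*I*sqrt(3) ≈ -9.0 + 3.4641*I)
-44*(x + L(-5)) = -44*((-9 + 2*I*sqrt(3)) + sqrt(2)*sqrt(-5)) = -44*((-9 + 2*I*sqrt(3)) + sqrt(2)*(I*sqrt(5))) = -44*((-9 + 2*I*sqrt(3)) + I*sqrt(10)) = -44*(-9 + I*sqrt(10) + 2*I*sqrt(3)) = 396 - 88*I*sqrt(3) - 44*I*sqrt(10)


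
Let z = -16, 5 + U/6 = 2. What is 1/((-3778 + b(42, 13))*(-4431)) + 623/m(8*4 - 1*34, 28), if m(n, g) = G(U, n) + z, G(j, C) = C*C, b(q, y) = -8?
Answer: -1741883701/33551532 ≈ -51.917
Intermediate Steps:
U = -18 (U = -30 + 6*2 = -30 + 12 = -18)
G(j, C) = C**2
m(n, g) = -16 + n**2 (m(n, g) = n**2 - 16 = -16 + n**2)
1/((-3778 + b(42, 13))*(-4431)) + 623/m(8*4 - 1*34, 28) = 1/(-3778 - 8*(-4431)) + 623/(-16 + (8*4 - 1*34)**2) = -1/4431/(-3786) + 623/(-16 + (32 - 34)**2) = -1/3786*(-1/4431) + 623/(-16 + (-2)**2) = 1/16775766 + 623/(-16 + 4) = 1/16775766 + 623/(-12) = 1/16775766 + 623*(-1/12) = 1/16775766 - 623/12 = -1741883701/33551532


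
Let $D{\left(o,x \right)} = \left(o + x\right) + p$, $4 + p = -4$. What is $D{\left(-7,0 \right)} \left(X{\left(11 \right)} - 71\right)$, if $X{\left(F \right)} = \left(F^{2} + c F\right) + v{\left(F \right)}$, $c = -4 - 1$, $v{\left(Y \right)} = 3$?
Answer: $30$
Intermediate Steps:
$p = -8$ ($p = -4 - 4 = -8$)
$c = -5$ ($c = -4 - 1 = -5$)
$D{\left(o,x \right)} = -8 + o + x$ ($D{\left(o,x \right)} = \left(o + x\right) - 8 = -8 + o + x$)
$X{\left(F \right)} = 3 + F^{2} - 5 F$ ($X{\left(F \right)} = \left(F^{2} - 5 F\right) + 3 = 3 + F^{2} - 5 F$)
$D{\left(-7,0 \right)} \left(X{\left(11 \right)} - 71\right) = \left(-8 - 7 + 0\right) \left(\left(3 + 11^{2} - 55\right) - 71\right) = - 15 \left(\left(3 + 121 - 55\right) - 71\right) = - 15 \left(69 - 71\right) = \left(-15\right) \left(-2\right) = 30$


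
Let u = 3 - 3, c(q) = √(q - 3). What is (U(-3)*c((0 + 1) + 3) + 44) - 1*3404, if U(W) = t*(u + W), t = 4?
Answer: -3372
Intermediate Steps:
c(q) = √(-3 + q)
u = 0
U(W) = 4*W (U(W) = 4*(0 + W) = 4*W)
(U(-3)*c((0 + 1) + 3) + 44) - 1*3404 = ((4*(-3))*√(-3 + ((0 + 1) + 3)) + 44) - 1*3404 = (-12*√(-3 + (1 + 3)) + 44) - 3404 = (-12*√(-3 + 4) + 44) - 3404 = (-12*√1 + 44) - 3404 = (-12*1 + 44) - 3404 = (-12 + 44) - 3404 = 32 - 3404 = -3372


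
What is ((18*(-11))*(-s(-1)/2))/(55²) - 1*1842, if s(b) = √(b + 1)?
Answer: -1842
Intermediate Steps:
s(b) = √(1 + b)
((18*(-11))*(-s(-1)/2))/(55²) - 1*1842 = ((18*(-11))*(-√(1 - 1)/2))/(55²) - 1*1842 = -(-198)*√0*(½)/3025 - 1842 = -(-198)*0*(½)*(1/3025) - 1842 = -(-198)*0*(1/3025) - 1842 = -198*0*(1/3025) - 1842 = 0*(1/3025) - 1842 = 0 - 1842 = -1842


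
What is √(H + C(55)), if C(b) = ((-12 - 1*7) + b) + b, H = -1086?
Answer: I*√995 ≈ 31.544*I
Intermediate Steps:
C(b) = -19 + 2*b (C(b) = ((-12 - 7) + b) + b = (-19 + b) + b = -19 + 2*b)
√(H + C(55)) = √(-1086 + (-19 + 2*55)) = √(-1086 + (-19 + 110)) = √(-1086 + 91) = √(-995) = I*√995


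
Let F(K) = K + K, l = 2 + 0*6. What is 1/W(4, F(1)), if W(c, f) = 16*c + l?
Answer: 1/66 ≈ 0.015152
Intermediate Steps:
l = 2 (l = 2 + 0 = 2)
F(K) = 2*K
W(c, f) = 2 + 16*c (W(c, f) = 16*c + 2 = 2 + 16*c)
1/W(4, F(1)) = 1/(2 + 16*4) = 1/(2 + 64) = 1/66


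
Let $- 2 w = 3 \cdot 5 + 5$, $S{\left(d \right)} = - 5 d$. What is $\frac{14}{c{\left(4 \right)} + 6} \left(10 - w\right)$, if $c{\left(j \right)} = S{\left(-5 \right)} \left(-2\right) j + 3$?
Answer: $- \frac{280}{191} \approx -1.466$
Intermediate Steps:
$c{\left(j \right)} = 3 - 50 j$ ($c{\left(j \right)} = \left(-5\right) \left(-5\right) \left(-2\right) j + 3 = 25 \left(-2\right) j + 3 = - 50 j + 3 = 3 - 50 j$)
$w = -10$ ($w = - \frac{3 \cdot 5 + 5}{2} = - \frac{15 + 5}{2} = \left(- \frac{1}{2}\right) 20 = -10$)
$\frac{14}{c{\left(4 \right)} + 6} \left(10 - w\right) = \frac{14}{\left(3 - 200\right) + 6} \left(10 - -10\right) = \frac{14}{\left(3 - 200\right) + 6} \left(10 + 10\right) = \frac{14}{-197 + 6} \cdot 20 = \frac{14}{-191} \cdot 20 = 14 \left(- \frac{1}{191}\right) 20 = \left(- \frac{14}{191}\right) 20 = - \frac{280}{191}$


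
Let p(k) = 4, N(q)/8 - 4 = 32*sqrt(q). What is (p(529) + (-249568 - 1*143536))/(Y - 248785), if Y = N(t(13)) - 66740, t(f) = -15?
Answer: 124020298300/99536816089 + 100633600*I*sqrt(15)/99536816089 ≈ 1.246 + 0.0039157*I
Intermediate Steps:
N(q) = 32 + 256*sqrt(q) (N(q) = 32 + 8*(32*sqrt(q)) = 32 + 256*sqrt(q))
Y = -66708 + 256*I*sqrt(15) (Y = (32 + 256*sqrt(-15)) - 66740 = (32 + 256*(I*sqrt(15))) - 66740 = (32 + 256*I*sqrt(15)) - 66740 = -66708 + 256*I*sqrt(15) ≈ -66708.0 + 991.48*I)
(p(529) + (-249568 - 1*143536))/(Y - 248785) = (4 + (-249568 - 1*143536))/((-66708 + 256*I*sqrt(15)) - 248785) = (4 + (-249568 - 143536))/(-315493 + 256*I*sqrt(15)) = (4 - 393104)/(-315493 + 256*I*sqrt(15)) = -393100/(-315493 + 256*I*sqrt(15))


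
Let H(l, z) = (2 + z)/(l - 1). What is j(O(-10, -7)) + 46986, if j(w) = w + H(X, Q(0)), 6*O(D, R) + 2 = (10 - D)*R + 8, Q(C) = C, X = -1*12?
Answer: 1831577/39 ≈ 46964.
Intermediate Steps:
X = -12
H(l, z) = (2 + z)/(-1 + l)
O(D, R) = 1 + R*(10 - D)/6 (O(D, R) = -1/3 + ((10 - D)*R + 8)/6 = -1/3 + (R*(10 - D) + 8)/6 = -1/3 + (8 + R*(10 - D))/6 = -1/3 + (4/3 + R*(10 - D)/6) = 1 + R*(10 - D)/6)
j(w) = -2/13 + w (j(w) = w + (2 + 0)/(-1 - 12) = w + 2/(-13) = w - 1/13*2 = w - 2/13 = -2/13 + w)
j(O(-10, -7)) + 46986 = (-2/13 + (1 + (5/3)*(-7) - 1/6*(-10)*(-7))) + 46986 = (-2/13 + (1 - 35/3 - 35/3)) + 46986 = (-2/13 - 67/3) + 46986 = -877/39 + 46986 = 1831577/39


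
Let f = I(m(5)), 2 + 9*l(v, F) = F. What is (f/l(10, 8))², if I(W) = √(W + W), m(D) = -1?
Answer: -9/2 ≈ -4.5000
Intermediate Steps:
I(W) = √2*√W (I(W) = √(2*W) = √2*√W)
l(v, F) = -2/9 + F/9
f = I*√2 (f = √2*√(-1) = √2*I = I*√2 ≈ 1.4142*I)
(f/l(10, 8))² = ((I*√2)/(-2/9 + (⅑)*8))² = ((I*√2)/(-2/9 + 8/9))² = ((I*√2)/(⅔))² = ((I*√2)*(3/2))² = (3*I*√2/2)² = -9/2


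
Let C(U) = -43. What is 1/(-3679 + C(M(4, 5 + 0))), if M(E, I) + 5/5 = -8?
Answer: -1/3722 ≈ -0.00026867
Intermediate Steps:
M(E, I) = -9 (M(E, I) = -1 - 8 = -9)
1/(-3679 + C(M(4, 5 + 0))) = 1/(-3679 - 43) = 1/(-3722) = -1/3722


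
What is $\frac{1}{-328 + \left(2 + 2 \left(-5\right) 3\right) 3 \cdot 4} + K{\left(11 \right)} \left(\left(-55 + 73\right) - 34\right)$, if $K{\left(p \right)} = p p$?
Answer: $- \frac{1285505}{664} \approx -1936.0$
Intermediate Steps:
$K{\left(p \right)} = p^{2}$
$\frac{1}{-328 + \left(2 + 2 \left(-5\right) 3\right) 3 \cdot 4} + K{\left(11 \right)} \left(\left(-55 + 73\right) - 34\right) = \frac{1}{-328 + \left(2 + 2 \left(-5\right) 3\right) 3 \cdot 4} + 11^{2} \left(\left(-55 + 73\right) - 34\right) = \frac{1}{-328 + \left(2 - 30\right) 3 \cdot 4} + 121 \left(18 - 34\right) = \frac{1}{-328 + \left(2 - 30\right) 3 \cdot 4} + 121 \left(-16\right) = \frac{1}{-328 + \left(-28\right) 3 \cdot 4} - 1936 = \frac{1}{-328 - 336} - 1936 = \frac{1}{-664} - 1936 = - \frac{1}{664} - 1936 = - \frac{1285505}{664}$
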